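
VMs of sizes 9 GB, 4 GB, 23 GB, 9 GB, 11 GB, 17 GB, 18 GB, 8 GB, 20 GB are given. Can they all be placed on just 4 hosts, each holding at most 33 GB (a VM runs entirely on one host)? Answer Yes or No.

Yes

A valid assignment using 4 hosts:
  host 1: 23 + 9 = 32
  host 2: 20 + 11 = 31
  host 3: 18 + 9 + 4 = 31
  host 4: 17 + 8 = 25
Every load is within 33 GB, so 4 hosts suffice.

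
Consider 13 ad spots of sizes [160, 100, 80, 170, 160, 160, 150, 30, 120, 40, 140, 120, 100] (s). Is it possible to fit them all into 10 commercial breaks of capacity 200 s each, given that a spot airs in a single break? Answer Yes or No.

A valid assignment using 9 commercial breaks:
  break 1: 170 + 30 = 200
  break 2: 160 + 40 = 200
  break 3: 160 = 160
  break 4: 160 = 160
  break 5: 150 = 150
  break 6: 140 = 140
  break 7: 120 + 80 = 200
  break 8: 120 = 120
  break 9: 100 + 100 = 200
That uses only 9 ≤ 10, so 10 commercial breaks are enough.

Yes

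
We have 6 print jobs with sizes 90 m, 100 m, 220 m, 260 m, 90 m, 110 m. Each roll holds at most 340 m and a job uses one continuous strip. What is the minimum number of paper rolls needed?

3

Total = 260 + 220 + 110 + 100 + 90 + 90 = 870 m.
Lower bound: ⌈870/340⌉ = 3 paper rolls.
A packing using 3 paper rolls:
  roll 1: 260 = 260
  roll 2: 220 + 110 = 330
  roll 3: 100 + 90 + 90 = 280
This matches the lower bound, so 3 is optimal.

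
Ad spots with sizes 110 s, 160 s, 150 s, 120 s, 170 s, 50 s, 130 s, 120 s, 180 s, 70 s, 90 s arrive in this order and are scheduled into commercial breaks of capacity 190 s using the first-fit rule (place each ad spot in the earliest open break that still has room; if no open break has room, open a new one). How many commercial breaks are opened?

9

  110 → break 1 (new)  [load 110/190]
  160 → break 2 (new)  [load 160/190]
  150 → break 3 (new)  [load 150/190]
  120 → break 4 (new)  [load 120/190]
  170 → break 5 (new)  [load 170/190]
  50 → break 1  [load 160/190]
  130 → break 6 (new)  [load 130/190]
  120 → break 7 (new)  [load 120/190]
  180 → break 8 (new)  [load 180/190]
  70 → break 4  [load 190/190]
  90 → break 9 (new)  [load 90/190]
9 commercial breaks opened.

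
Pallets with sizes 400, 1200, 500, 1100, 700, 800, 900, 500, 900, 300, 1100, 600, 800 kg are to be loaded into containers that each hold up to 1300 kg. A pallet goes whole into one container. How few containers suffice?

8

Total = 1200 + 1100 + 1100 + 900 + 900 + 800 + 800 + 700 + 600 + 500 + 500 + 400 + 300 = 9800 kg.
Lower bound: ⌈9800/1300⌉ = 8 containers.
A packing using 8 containers:
  container 1: 1200 = 1200
  container 2: 1100 = 1100
  container 3: 1100 = 1100
  container 4: 900 + 400 = 1300
  container 5: 900 + 300 = 1200
  container 6: 800 + 500 = 1300
  container 7: 800 + 500 = 1300
  container 8: 700 + 600 = 1300
This matches the lower bound, so 8 is optimal.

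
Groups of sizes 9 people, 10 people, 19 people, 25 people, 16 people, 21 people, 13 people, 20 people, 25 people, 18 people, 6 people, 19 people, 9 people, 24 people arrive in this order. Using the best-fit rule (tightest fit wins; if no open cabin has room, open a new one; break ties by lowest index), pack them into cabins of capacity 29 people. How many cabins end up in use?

  9 → cabin 1 (new)  [load 9/29]
  10 → cabin 1  [load 19/29]
  19 → cabin 2 (new)  [load 19/29]
  25 → cabin 3 (new)  [load 25/29]
  16 → cabin 4 (new)  [load 16/29]
  21 → cabin 5 (new)  [load 21/29]
  13 → cabin 4  [load 29/29]
  20 → cabin 6 (new)  [load 20/29]
  25 → cabin 7 (new)  [load 25/29]
  18 → cabin 8 (new)  [load 18/29]
  6 → cabin 5  [load 27/29]
  19 → cabin 9 (new)  [load 19/29]
  9 → cabin 6  [load 29/29]
  24 → cabin 10 (new)  [load 24/29]
10 cabins opened.

10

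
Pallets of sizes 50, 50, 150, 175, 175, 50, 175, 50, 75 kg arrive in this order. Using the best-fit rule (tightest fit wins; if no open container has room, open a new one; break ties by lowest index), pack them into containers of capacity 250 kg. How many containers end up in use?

4

  50 → container 1 (new)  [load 50/250]
  50 → container 1  [load 100/250]
  150 → container 1  [load 250/250]
  175 → container 2 (new)  [load 175/250]
  175 → container 3 (new)  [load 175/250]
  50 → container 2  [load 225/250]
  175 → container 4 (new)  [load 175/250]
  50 → container 3  [load 225/250]
  75 → container 4  [load 250/250]
4 containers opened.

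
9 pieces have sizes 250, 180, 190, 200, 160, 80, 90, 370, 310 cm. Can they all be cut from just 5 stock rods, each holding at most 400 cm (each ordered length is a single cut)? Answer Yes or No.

A valid assignment using 5 stock rods:
  stock rod 1: 370 = 370
  stock rod 2: 310 + 90 = 400
  stock rod 3: 250 + 80 = 330
  stock rod 4: 200 + 190 = 390
  stock rod 5: 180 + 160 = 340
Every load is within 400 cm, so 5 stock rods suffice.

Yes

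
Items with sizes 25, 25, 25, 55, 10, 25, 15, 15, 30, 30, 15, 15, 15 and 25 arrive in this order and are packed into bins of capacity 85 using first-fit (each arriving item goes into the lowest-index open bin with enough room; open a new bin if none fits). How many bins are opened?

4

  25 → bin 1 (new)  [load 25/85]
  25 → bin 1  [load 50/85]
  25 → bin 1  [load 75/85]
  55 → bin 2 (new)  [load 55/85]
  10 → bin 1  [load 85/85]
  25 → bin 2  [load 80/85]
  15 → bin 3 (new)  [load 15/85]
  15 → bin 3  [load 30/85]
  30 → bin 3  [load 60/85]
  30 → bin 4 (new)  [load 30/85]
  15 → bin 3  [load 75/85]
  15 → bin 4  [load 45/85]
  15 → bin 4  [load 60/85]
  25 → bin 4  [load 85/85]
4 bins opened.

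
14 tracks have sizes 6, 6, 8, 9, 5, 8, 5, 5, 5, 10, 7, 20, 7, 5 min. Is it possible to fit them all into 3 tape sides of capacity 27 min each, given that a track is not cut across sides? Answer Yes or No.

Total = 106 min; ⌈106/27⌉ = 4.
At least 4 tape sides are required, but only 3 are allowed.

No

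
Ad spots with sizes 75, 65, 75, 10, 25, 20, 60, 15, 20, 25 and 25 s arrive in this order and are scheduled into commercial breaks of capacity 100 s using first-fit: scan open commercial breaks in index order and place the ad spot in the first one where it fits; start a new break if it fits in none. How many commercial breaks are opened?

  75 → break 1 (new)  [load 75/100]
  65 → break 2 (new)  [load 65/100]
  75 → break 3 (new)  [load 75/100]
  10 → break 1  [load 85/100]
  25 → break 2  [load 90/100]
  20 → break 3  [load 95/100]
  60 → break 4 (new)  [load 60/100]
  15 → break 1  [load 100/100]
  20 → break 4  [load 80/100]
  25 → break 5 (new)  [load 25/100]
  25 → break 5  [load 50/100]
5 commercial breaks opened.

5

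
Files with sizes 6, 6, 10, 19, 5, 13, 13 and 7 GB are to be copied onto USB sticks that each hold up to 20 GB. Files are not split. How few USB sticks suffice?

Total = 19 + 13 + 13 + 10 + 7 + 6 + 6 + 5 = 79 GB.
Lower bound: ⌈79/20⌉ = 4 USB sticks.
A packing using 5 USB sticks:
  USB stick 1: 19 = 19
  USB stick 2: 13 + 7 = 20
  USB stick 3: 13 + 6 = 19
  USB stick 4: 10 + 6 = 16
  USB stick 5: 5 = 5
No arrangement into 4 USB sticks stays within capacity, so 5 is optimal.

5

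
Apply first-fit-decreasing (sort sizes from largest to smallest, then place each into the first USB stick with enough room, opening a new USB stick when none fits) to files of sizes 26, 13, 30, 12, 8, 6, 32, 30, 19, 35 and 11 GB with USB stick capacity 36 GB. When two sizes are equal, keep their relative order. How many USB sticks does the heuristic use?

7

Sorted descending: 35, 32, 30, 30, 26, 19, 13, 12, 11, 8, 6.
  35 → USB stick 1 (new)  [load 35/36]
  32 → USB stick 2 (new)  [load 32/36]
  30 → USB stick 3 (new)  [load 30/36]
  30 → USB stick 4 (new)  [load 30/36]
  26 → USB stick 5 (new)  [load 26/36]
  19 → USB stick 6 (new)  [load 19/36]
  13 → USB stick 6  [load 32/36]
  12 → USB stick 7 (new)  [load 12/36]
  11 → USB stick 7  [load 23/36]
  8 → USB stick 5  [load 34/36]
  6 → USB stick 3  [load 36/36]
7 USB sticks opened.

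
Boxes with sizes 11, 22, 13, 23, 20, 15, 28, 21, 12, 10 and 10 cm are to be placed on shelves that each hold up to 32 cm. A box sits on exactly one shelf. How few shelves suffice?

Total = 28 + 23 + 22 + 21 + 20 + 15 + 13 + 12 + 11 + 10 + 10 = 185 cm.
Lower bound: ⌈185/32⌉ = 6 shelves.
A packing using 7 shelves:
  shelf 1: 28 = 28
  shelf 2: 23 = 23
  shelf 3: 22 + 10 = 32
  shelf 4: 21 + 11 = 32
  shelf 5: 20 + 12 = 32
  shelf 6: 15 + 13 = 28
  shelf 7: 10 = 10
No arrangement into 6 shelves stays within capacity, so 7 is optimal.

7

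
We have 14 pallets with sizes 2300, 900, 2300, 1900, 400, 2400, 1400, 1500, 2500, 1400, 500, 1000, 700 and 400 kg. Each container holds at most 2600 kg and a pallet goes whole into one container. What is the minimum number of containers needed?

9

Total = 2500 + 2400 + 2300 + 2300 + 1900 + 1500 + 1400 + 1400 + 1000 + 900 + 700 + 500 + 400 + 400 = 19600 kg.
Lower bound: ⌈19600/2600⌉ = 8 containers.
A packing using 9 containers:
  container 1: 2500 = 2500
  container 2: 2400 = 2400
  container 3: 2300 = 2300
  container 4: 2300 = 2300
  container 5: 1900 + 700 = 2600
  container 6: 1500 + 1000 = 2500
  container 7: 1400 + 900 = 2300
  container 8: 1400 + 500 + 400 = 2300
  container 9: 400 = 400
No arrangement into 8 containers stays within capacity, so 9 is optimal.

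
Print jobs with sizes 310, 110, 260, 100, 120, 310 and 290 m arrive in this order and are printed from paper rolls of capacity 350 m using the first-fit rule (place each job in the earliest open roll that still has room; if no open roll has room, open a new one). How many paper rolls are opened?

5

  310 → roll 1 (new)  [load 310/350]
  110 → roll 2 (new)  [load 110/350]
  260 → roll 3 (new)  [load 260/350]
  100 → roll 2  [load 210/350]
  120 → roll 2  [load 330/350]
  310 → roll 4 (new)  [load 310/350]
  290 → roll 5 (new)  [load 290/350]
5 paper rolls opened.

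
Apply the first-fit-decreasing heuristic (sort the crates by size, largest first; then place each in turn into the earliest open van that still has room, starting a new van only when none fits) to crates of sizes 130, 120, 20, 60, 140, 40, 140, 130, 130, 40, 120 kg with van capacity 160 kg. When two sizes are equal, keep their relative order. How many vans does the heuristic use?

8

Sorted descending: 140, 140, 130, 130, 130, 120, 120, 60, 40, 40, 20.
  140 → van 1 (new)  [load 140/160]
  140 → van 2 (new)  [load 140/160]
  130 → van 3 (new)  [load 130/160]
  130 → van 4 (new)  [load 130/160]
  130 → van 5 (new)  [load 130/160]
  120 → van 6 (new)  [load 120/160]
  120 → van 7 (new)  [load 120/160]
  60 → van 8 (new)  [load 60/160]
  40 → van 6  [load 160/160]
  40 → van 7  [load 160/160]
  20 → van 1  [load 160/160]
8 vans opened.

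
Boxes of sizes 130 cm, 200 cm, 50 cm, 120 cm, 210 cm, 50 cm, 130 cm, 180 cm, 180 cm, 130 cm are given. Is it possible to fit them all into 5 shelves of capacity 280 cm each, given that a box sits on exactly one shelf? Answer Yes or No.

No

Total = 1380 cm; ⌈1380/280⌉ = 5.
The bound of 5 does not rule out 5, but exhaustive search shows no assignment into 5 shelves of capacity 280 cm exists — the minimum is 6.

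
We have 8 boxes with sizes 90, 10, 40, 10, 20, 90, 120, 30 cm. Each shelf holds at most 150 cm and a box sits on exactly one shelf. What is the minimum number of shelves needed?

3

Total = 120 + 90 + 90 + 40 + 30 + 20 + 10 + 10 = 410 cm.
Lower bound: ⌈410/150⌉ = 3 shelves.
A packing using 3 shelves:
  shelf 1: 120 + 30 = 150
  shelf 2: 90 + 40 + 20 = 150
  shelf 3: 90 + 10 + 10 = 110
This matches the lower bound, so 3 is optimal.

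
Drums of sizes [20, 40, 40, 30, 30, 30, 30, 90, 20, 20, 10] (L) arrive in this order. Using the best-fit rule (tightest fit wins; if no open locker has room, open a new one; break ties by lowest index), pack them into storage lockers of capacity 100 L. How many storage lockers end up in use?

4

  20 → locker 1 (new)  [load 20/100]
  40 → locker 1  [load 60/100]
  40 → locker 1  [load 100/100]
  30 → locker 2 (new)  [load 30/100]
  30 → locker 2  [load 60/100]
  30 → locker 2  [load 90/100]
  30 → locker 3 (new)  [load 30/100]
  90 → locker 4 (new)  [load 90/100]
  20 → locker 3  [load 50/100]
  20 → locker 3  [load 70/100]
  10 → locker 2  [load 100/100]
4 storage lockers opened.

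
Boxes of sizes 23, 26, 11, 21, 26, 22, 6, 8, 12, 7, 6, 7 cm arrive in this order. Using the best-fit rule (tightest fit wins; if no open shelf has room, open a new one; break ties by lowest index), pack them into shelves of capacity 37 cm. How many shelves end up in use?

  23 → shelf 1 (new)  [load 23/37]
  26 → shelf 2 (new)  [load 26/37]
  11 → shelf 2  [load 37/37]
  21 → shelf 3 (new)  [load 21/37]
  26 → shelf 4 (new)  [load 26/37]
  22 → shelf 5 (new)  [load 22/37]
  6 → shelf 4  [load 32/37]
  8 → shelf 1  [load 31/37]
  12 → shelf 5  [load 34/37]
  7 → shelf 3  [load 28/37]
  6 → shelf 1  [load 37/37]
  7 → shelf 3  [load 35/37]
5 shelves opened.

5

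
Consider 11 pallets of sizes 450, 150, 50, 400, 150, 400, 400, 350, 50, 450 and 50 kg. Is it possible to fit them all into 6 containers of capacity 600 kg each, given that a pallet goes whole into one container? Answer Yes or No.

A valid assignment using 6 containers:
  container 1: 450 + 150 = 600
  container 2: 450 + 150 = 600
  container 3: 400 + 50 + 50 + 50 = 550
  container 4: 400 = 400
  container 5: 400 = 400
  container 6: 350 = 350
Every load is within 600 kg, so 6 containers suffice.

Yes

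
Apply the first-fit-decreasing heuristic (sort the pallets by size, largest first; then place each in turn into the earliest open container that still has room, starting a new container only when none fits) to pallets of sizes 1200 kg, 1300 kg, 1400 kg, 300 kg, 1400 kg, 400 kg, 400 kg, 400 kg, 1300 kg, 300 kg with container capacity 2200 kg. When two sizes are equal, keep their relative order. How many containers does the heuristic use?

5

Sorted descending: 1400, 1400, 1300, 1300, 1200, 400, 400, 400, 300, 300.
  1400 → container 1 (new)  [load 1400/2200]
  1400 → container 2 (new)  [load 1400/2200]
  1300 → container 3 (new)  [load 1300/2200]
  1300 → container 4 (new)  [load 1300/2200]
  1200 → container 5 (new)  [load 1200/2200]
  400 → container 1  [load 1800/2200]
  400 → container 1  [load 2200/2200]
  400 → container 2  [load 1800/2200]
  300 → container 2  [load 2100/2200]
  300 → container 3  [load 1600/2200]
5 containers opened.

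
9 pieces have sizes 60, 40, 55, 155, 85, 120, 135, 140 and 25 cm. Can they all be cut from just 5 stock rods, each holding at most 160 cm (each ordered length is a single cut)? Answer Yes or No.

Total = 815 cm; ⌈815/160⌉ = 6.
At least 6 stock rods are required, but only 5 are allowed.

No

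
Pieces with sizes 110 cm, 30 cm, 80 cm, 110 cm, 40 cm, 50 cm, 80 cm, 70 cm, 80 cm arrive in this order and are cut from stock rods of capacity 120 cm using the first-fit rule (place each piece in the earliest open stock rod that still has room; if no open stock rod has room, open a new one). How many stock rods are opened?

7

  110 → stock rod 1 (new)  [load 110/120]
  30 → stock rod 2 (new)  [load 30/120]
  80 → stock rod 2  [load 110/120]
  110 → stock rod 3 (new)  [load 110/120]
  40 → stock rod 4 (new)  [load 40/120]
  50 → stock rod 4  [load 90/120]
  80 → stock rod 5 (new)  [load 80/120]
  70 → stock rod 6 (new)  [load 70/120]
  80 → stock rod 7 (new)  [load 80/120]
7 stock rods opened.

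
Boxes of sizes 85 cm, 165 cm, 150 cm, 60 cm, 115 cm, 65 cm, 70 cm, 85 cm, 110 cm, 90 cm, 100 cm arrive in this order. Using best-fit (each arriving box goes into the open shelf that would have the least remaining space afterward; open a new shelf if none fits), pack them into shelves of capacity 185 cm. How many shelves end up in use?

  85 → shelf 1 (new)  [load 85/185]
  165 → shelf 2 (new)  [load 165/185]
  150 → shelf 3 (new)  [load 150/185]
  60 → shelf 1  [load 145/185]
  115 → shelf 4 (new)  [load 115/185]
  65 → shelf 4  [load 180/185]
  70 → shelf 5 (new)  [load 70/185]
  85 → shelf 5  [load 155/185]
  110 → shelf 6 (new)  [load 110/185]
  90 → shelf 7 (new)  [load 90/185]
  100 → shelf 8 (new)  [load 100/185]
8 shelves opened.

8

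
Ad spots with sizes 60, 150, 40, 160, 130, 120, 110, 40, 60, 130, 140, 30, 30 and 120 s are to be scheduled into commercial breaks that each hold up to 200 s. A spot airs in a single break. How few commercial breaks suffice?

8

Total = 160 + 150 + 140 + 130 + 130 + 120 + 120 + 110 + 60 + 60 + 40 + 40 + 30 + 30 = 1320 s.
Lower bound: ⌈1320/200⌉ = 7 commercial breaks.
Also, 8 ad spots each exceed 100 s, and no two of those can share a break, so at least 8 commercial breaks are needed.
A packing using 8 commercial breaks:
  break 1: 160 + 40 = 200
  break 2: 150 + 40 = 190
  break 3: 140 + 60 = 200
  break 4: 130 + 60 = 190
  break 5: 130 + 30 + 30 = 190
  break 6: 120 = 120
  break 7: 120 = 120
  break 8: 110 = 110
This matches the lower bound, so 8 is optimal.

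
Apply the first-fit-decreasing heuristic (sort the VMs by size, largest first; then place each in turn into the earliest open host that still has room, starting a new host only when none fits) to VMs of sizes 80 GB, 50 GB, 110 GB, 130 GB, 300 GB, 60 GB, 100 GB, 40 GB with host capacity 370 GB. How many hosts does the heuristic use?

3

Sorted descending: 300, 130, 110, 100, 80, 60, 50, 40.
  300 → host 1 (new)  [load 300/370]
  130 → host 2 (new)  [load 130/370]
  110 → host 2  [load 240/370]
  100 → host 2  [load 340/370]
  80 → host 3 (new)  [load 80/370]
  60 → host 1  [load 360/370]
  50 → host 3  [load 130/370]
  40 → host 3  [load 170/370]
3 hosts opened.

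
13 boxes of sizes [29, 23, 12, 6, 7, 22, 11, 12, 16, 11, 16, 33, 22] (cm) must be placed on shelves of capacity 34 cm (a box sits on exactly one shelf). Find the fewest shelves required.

Total = 33 + 29 + 23 + 22 + 22 + 16 + 16 + 12 + 12 + 11 + 11 + 7 + 6 = 220 cm.
Lower bound: ⌈220/34⌉ = 7 shelves.
A packing using 7 shelves:
  shelf 1: 33 = 33
  shelf 2: 29 = 29
  shelf 3: 23 + 11 = 34
  shelf 4: 22 + 12 = 34
  shelf 5: 22 + 12 = 34
  shelf 6: 16 + 16 = 32
  shelf 7: 11 + 7 + 6 = 24
This matches the lower bound, so 7 is optimal.

7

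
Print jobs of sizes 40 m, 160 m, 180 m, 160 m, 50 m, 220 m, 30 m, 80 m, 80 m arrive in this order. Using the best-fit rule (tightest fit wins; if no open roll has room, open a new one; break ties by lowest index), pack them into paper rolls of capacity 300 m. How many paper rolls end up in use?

4

  40 → roll 1 (new)  [load 40/300]
  160 → roll 1  [load 200/300]
  180 → roll 2 (new)  [load 180/300]
  160 → roll 3 (new)  [load 160/300]
  50 → roll 1  [load 250/300]
  220 → roll 4 (new)  [load 220/300]
  30 → roll 1  [load 280/300]
  80 → roll 4  [load 300/300]
  80 → roll 2  [load 260/300]
4 paper rolls opened.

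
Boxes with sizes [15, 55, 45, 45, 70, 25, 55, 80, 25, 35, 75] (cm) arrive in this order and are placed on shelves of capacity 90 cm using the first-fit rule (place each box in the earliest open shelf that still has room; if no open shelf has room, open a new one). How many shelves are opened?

  15 → shelf 1 (new)  [load 15/90]
  55 → shelf 1  [load 70/90]
  45 → shelf 2 (new)  [load 45/90]
  45 → shelf 2  [load 90/90]
  70 → shelf 3 (new)  [load 70/90]
  25 → shelf 4 (new)  [load 25/90]
  55 → shelf 4  [load 80/90]
  80 → shelf 5 (new)  [load 80/90]
  25 → shelf 6 (new)  [load 25/90]
  35 → shelf 6  [load 60/90]
  75 → shelf 7 (new)  [load 75/90]
7 shelves opened.

7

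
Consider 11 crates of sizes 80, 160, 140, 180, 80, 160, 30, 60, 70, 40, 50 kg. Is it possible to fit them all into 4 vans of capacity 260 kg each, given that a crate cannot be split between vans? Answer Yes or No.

No

Total = 1050 kg; ⌈1050/260⌉ = 5.
At least 5 vans are required, but only 4 are allowed.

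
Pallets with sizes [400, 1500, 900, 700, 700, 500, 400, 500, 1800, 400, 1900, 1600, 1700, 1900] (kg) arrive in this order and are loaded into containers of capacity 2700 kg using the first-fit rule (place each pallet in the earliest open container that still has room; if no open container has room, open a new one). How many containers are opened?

7

  400 → container 1 (new)  [load 400/2700]
  1500 → container 1  [load 1900/2700]
  900 → container 2 (new)  [load 900/2700]
  700 → container 1  [load 2600/2700]
  700 → container 2  [load 1600/2700]
  500 → container 2  [load 2100/2700]
  400 → container 2  [load 2500/2700]
  500 → container 3 (new)  [load 500/2700]
  1800 → container 3  [load 2300/2700]
  400 → container 3  [load 2700/2700]
  1900 → container 4 (new)  [load 1900/2700]
  1600 → container 5 (new)  [load 1600/2700]
  1700 → container 6 (new)  [load 1700/2700]
  1900 → container 7 (new)  [load 1900/2700]
7 containers opened.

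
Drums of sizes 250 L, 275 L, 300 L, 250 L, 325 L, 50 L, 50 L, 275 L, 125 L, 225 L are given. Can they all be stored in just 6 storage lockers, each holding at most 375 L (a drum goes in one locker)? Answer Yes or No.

Total = 2125 L; ⌈2125/375⌉ = 6.
7 drums each exceed half the capacity and cannot share a locker, forcing at least 7 storage lockers.
At least 7 storage lockers are required, but only 6 are allowed.

No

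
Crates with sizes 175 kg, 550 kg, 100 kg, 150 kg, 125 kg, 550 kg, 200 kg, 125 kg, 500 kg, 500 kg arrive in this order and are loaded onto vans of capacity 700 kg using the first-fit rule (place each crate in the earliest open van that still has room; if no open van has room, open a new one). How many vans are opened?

5

  175 → van 1 (new)  [load 175/700]
  550 → van 2 (new)  [load 550/700]
  100 → van 1  [load 275/700]
  150 → van 1  [load 425/700]
  125 → van 1  [load 550/700]
  550 → van 3 (new)  [load 550/700]
  200 → van 4 (new)  [load 200/700]
  125 → van 1  [load 675/700]
  500 → van 4  [load 700/700]
  500 → van 5 (new)  [load 500/700]
5 vans opened.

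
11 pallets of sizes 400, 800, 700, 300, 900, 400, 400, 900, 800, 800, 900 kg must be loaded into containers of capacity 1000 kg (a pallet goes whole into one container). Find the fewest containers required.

9

Total = 900 + 900 + 900 + 800 + 800 + 800 + 700 + 400 + 400 + 400 + 300 = 7300 kg.
Lower bound: ⌈7300/1000⌉ = 8 containers.
A packing using 9 containers:
  container 1: 900 = 900
  container 2: 900 = 900
  container 3: 900 = 900
  container 4: 800 = 800
  container 5: 800 = 800
  container 6: 800 = 800
  container 7: 700 + 300 = 1000
  container 8: 400 + 400 = 800
  container 9: 400 = 400
No arrangement into 8 containers stays within capacity, so 9 is optimal.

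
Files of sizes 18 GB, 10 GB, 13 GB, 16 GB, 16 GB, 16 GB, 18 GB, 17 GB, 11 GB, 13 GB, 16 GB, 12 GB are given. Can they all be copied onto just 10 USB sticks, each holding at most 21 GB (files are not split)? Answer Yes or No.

Total = 176 GB; ⌈176/21⌉ = 9.
11 files each exceed half the capacity and cannot share a USB stick, forcing at least 11 USB sticks.
At least 11 USB sticks are required, but only 10 are allowed.

No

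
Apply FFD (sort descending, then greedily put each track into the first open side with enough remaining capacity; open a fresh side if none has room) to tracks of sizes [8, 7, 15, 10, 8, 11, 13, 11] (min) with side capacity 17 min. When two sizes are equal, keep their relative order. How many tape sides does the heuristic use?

Sorted descending: 15, 13, 11, 11, 10, 8, 8, 7.
  15 → side 1 (new)  [load 15/17]
  13 → side 2 (new)  [load 13/17]
  11 → side 3 (new)  [load 11/17]
  11 → side 4 (new)  [load 11/17]
  10 → side 5 (new)  [load 10/17]
  8 → side 6 (new)  [load 8/17]
  8 → side 6  [load 16/17]
  7 → side 5  [load 17/17]
6 tape sides opened.

6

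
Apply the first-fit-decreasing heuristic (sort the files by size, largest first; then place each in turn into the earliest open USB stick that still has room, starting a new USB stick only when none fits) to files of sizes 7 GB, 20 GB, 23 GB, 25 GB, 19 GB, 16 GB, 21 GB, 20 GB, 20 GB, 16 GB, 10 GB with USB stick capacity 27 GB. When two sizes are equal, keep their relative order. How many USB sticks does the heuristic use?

Sorted descending: 25, 23, 21, 20, 20, 20, 19, 16, 16, 10, 7.
  25 → USB stick 1 (new)  [load 25/27]
  23 → USB stick 2 (new)  [load 23/27]
  21 → USB stick 3 (new)  [load 21/27]
  20 → USB stick 4 (new)  [load 20/27]
  20 → USB stick 5 (new)  [load 20/27]
  20 → USB stick 6 (new)  [load 20/27]
  19 → USB stick 7 (new)  [load 19/27]
  16 → USB stick 8 (new)  [load 16/27]
  16 → USB stick 9 (new)  [load 16/27]
  10 → USB stick 8  [load 26/27]
  7 → USB stick 4  [load 27/27]
9 USB sticks opened.

9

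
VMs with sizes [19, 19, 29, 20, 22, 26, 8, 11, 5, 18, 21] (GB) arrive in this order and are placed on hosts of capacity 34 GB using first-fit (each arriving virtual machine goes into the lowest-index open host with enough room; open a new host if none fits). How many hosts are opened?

  19 → host 1 (new)  [load 19/34]
  19 → host 2 (new)  [load 19/34]
  29 → host 3 (new)  [load 29/34]
  20 → host 4 (new)  [load 20/34]
  22 → host 5 (new)  [load 22/34]
  26 → host 6 (new)  [load 26/34]
  8 → host 1  [load 27/34]
  11 → host 2  [load 30/34]
  5 → host 1  [load 32/34]
  18 → host 7 (new)  [load 18/34]
  21 → host 8 (new)  [load 21/34]
8 hosts opened.

8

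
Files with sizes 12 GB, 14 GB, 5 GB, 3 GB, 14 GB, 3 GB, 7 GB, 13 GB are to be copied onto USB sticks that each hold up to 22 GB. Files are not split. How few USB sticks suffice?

Total = 14 + 14 + 13 + 12 + 7 + 5 + 3 + 3 = 71 GB.
Lower bound: ⌈71/22⌉ = 4 USB sticks.
A packing using 4 USB sticks:
  USB stick 1: 14 + 7 = 21
  USB stick 2: 14 + 5 + 3 = 22
  USB stick 3: 13 + 3 = 16
  USB stick 4: 12 = 12
This matches the lower bound, so 4 is optimal.

4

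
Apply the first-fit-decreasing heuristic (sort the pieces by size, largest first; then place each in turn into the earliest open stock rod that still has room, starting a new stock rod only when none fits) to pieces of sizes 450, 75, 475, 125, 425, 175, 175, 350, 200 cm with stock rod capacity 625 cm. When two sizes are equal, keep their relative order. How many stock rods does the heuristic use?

Sorted descending: 475, 450, 425, 350, 200, 175, 175, 125, 75.
  475 → stock rod 1 (new)  [load 475/625]
  450 → stock rod 2 (new)  [load 450/625]
  425 → stock rod 3 (new)  [load 425/625]
  350 → stock rod 4 (new)  [load 350/625]
  200 → stock rod 3  [load 625/625]
  175 → stock rod 2  [load 625/625]
  175 → stock rod 4  [load 525/625]
  125 → stock rod 1  [load 600/625]
  75 → stock rod 4  [load 600/625]
4 stock rods opened.

4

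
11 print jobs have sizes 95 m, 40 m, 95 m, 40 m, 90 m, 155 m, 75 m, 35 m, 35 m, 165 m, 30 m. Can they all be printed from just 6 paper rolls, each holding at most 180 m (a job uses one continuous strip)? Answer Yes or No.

A valid assignment using 6 paper rolls:
  roll 1: 165 = 165
  roll 2: 155 = 155
  roll 3: 95 + 75 = 170
  roll 4: 95 + 40 + 40 = 175
  roll 5: 90 + 35 + 35 = 160
  roll 6: 30 = 30
Every load is within 180 m, so 6 paper rolls suffice.

Yes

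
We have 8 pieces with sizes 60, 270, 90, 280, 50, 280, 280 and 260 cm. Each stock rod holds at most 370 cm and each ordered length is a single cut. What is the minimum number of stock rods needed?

5

Total = 280 + 280 + 280 + 270 + 260 + 90 + 60 + 50 = 1570 cm.
Lower bound: ⌈1570/370⌉ = 5 stock rods.
A packing using 5 stock rods:
  stock rod 1: 280 + 90 = 370
  stock rod 2: 280 + 60 = 340
  stock rod 3: 280 + 50 = 330
  stock rod 4: 270 = 270
  stock rod 5: 260 = 260
This matches the lower bound, so 5 is optimal.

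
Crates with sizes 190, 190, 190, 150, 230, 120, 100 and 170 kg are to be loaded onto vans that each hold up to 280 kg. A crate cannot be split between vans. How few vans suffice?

6

Total = 230 + 190 + 190 + 190 + 170 + 150 + 120 + 100 = 1340 kg.
Lower bound: ⌈1340/280⌉ = 5 vans.
Also, 6 crates each exceed 140 kg, and no two of those can share a van, so at least 6 vans are needed.
A packing using 6 vans:
  van 1: 230 = 230
  van 2: 190 = 190
  van 3: 190 = 190
  van 4: 190 = 190
  van 5: 170 + 100 = 270
  van 6: 150 + 120 = 270
This matches the lower bound, so 6 is optimal.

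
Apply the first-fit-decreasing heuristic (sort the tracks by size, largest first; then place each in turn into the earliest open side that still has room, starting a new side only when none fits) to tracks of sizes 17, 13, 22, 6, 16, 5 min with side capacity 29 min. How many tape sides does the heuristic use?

3

Sorted descending: 22, 17, 16, 13, 6, 5.
  22 → side 1 (new)  [load 22/29]
  17 → side 2 (new)  [load 17/29]
  16 → side 3 (new)  [load 16/29]
  13 → side 3  [load 29/29]
  6 → side 1  [load 28/29]
  5 → side 2  [load 22/29]
3 tape sides opened.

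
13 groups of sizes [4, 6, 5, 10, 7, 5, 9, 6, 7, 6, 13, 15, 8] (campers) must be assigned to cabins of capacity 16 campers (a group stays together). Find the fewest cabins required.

7

Total = 15 + 13 + 10 + 9 + 8 + 7 + 7 + 6 + 6 + 6 + 5 + 5 + 4 = 101 campers.
Lower bound: ⌈101/16⌉ = 7 cabins.
A packing using 7 cabins:
  cabin 1: 15 = 15
  cabin 2: 13 = 13
  cabin 3: 10 + 6 = 16
  cabin 4: 9 + 7 = 16
  cabin 5: 8 + 7 = 15
  cabin 6: 6 + 6 + 4 = 16
  cabin 7: 5 + 5 = 10
This matches the lower bound, so 7 is optimal.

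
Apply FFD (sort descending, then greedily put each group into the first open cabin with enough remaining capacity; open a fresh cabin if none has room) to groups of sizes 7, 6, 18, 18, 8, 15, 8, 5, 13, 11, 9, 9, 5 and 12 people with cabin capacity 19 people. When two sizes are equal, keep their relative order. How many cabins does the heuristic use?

8

Sorted descending: 18, 18, 15, 13, 12, 11, 9, 9, 8, 8, 7, 6, 5, 5.
  18 → cabin 1 (new)  [load 18/19]
  18 → cabin 2 (new)  [load 18/19]
  15 → cabin 3 (new)  [load 15/19]
  13 → cabin 4 (new)  [load 13/19]
  12 → cabin 5 (new)  [load 12/19]
  11 → cabin 6 (new)  [load 11/19]
  9 → cabin 7 (new)  [load 9/19]
  9 → cabin 7  [load 18/19]
  8 → cabin 6  [load 19/19]
  8 → cabin 8 (new)  [load 8/19]
  7 → cabin 5  [load 19/19]
  6 → cabin 4  [load 19/19]
  5 → cabin 8  [load 13/19]
  5 → cabin 8  [load 18/19]
8 cabins opened.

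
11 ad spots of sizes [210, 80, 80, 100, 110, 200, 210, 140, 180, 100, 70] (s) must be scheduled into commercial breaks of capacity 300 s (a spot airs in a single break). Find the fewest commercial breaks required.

Total = 210 + 210 + 200 + 180 + 140 + 110 + 100 + 100 + 80 + 80 + 70 = 1480 s.
Lower bound: ⌈1480/300⌉ = 5 commercial breaks.
A packing using 6 commercial breaks:
  break 1: 210 + 80 = 290
  break 2: 210 + 80 = 290
  break 3: 200 + 100 = 300
  break 4: 180 + 110 = 290
  break 5: 140 + 100 = 240
  break 6: 70 = 70
No arrangement into 5 commercial breaks stays within capacity, so 6 is optimal.

6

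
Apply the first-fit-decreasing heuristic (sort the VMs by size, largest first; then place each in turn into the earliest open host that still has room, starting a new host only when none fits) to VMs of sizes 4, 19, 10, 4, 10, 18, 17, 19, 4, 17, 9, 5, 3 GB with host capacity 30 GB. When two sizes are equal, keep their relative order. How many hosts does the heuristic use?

Sorted descending: 19, 19, 18, 17, 17, 10, 10, 9, 5, 4, 4, 4, 3.
  19 → host 1 (new)  [load 19/30]
  19 → host 2 (new)  [load 19/30]
  18 → host 3 (new)  [load 18/30]
  17 → host 4 (new)  [load 17/30]
  17 → host 5 (new)  [load 17/30]
  10 → host 1  [load 29/30]
  10 → host 2  [load 29/30]
  9 → host 3  [load 27/30]
  5 → host 4  [load 22/30]
  4 → host 4  [load 26/30]
  4 → host 4  [load 30/30]
  4 → host 5  [load 21/30]
  3 → host 3  [load 30/30]
5 hosts opened.

5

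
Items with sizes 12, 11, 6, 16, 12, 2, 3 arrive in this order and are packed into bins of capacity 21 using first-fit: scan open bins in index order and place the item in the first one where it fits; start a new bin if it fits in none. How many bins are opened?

4

  12 → bin 1 (new)  [load 12/21]
  11 → bin 2 (new)  [load 11/21]
  6 → bin 1  [load 18/21]
  16 → bin 3 (new)  [load 16/21]
  12 → bin 4 (new)  [load 12/21]
  2 → bin 1  [load 20/21]
  3 → bin 2  [load 14/21]
4 bins opened.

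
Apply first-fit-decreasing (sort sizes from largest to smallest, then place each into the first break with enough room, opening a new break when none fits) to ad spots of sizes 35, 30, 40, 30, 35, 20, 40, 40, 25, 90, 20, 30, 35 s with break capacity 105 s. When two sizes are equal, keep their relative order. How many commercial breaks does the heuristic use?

5

Sorted descending: 90, 40, 40, 40, 35, 35, 35, 30, 30, 30, 25, 20, 20.
  90 → break 1 (new)  [load 90/105]
  40 → break 2 (new)  [load 40/105]
  40 → break 2  [load 80/105]
  40 → break 3 (new)  [load 40/105]
  35 → break 3  [load 75/105]
  35 → break 4 (new)  [load 35/105]
  35 → break 4  [load 70/105]
  30 → break 3  [load 105/105]
  30 → break 4  [load 100/105]
  30 → break 5 (new)  [load 30/105]
  25 → break 2  [load 105/105]
  20 → break 5  [load 50/105]
  20 → break 5  [load 70/105]
5 commercial breaks opened.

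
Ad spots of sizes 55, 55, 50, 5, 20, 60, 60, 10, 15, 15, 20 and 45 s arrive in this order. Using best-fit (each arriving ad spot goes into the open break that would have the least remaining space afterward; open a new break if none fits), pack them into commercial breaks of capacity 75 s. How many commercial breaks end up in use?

  55 → break 1 (new)  [load 55/75]
  55 → break 2 (new)  [load 55/75]
  50 → break 3 (new)  [load 50/75]
  5 → break 1  [load 60/75]
  20 → break 2  [load 75/75]
  60 → break 4 (new)  [load 60/75]
  60 → break 5 (new)  [load 60/75]
  10 → break 1  [load 70/75]
  15 → break 4  [load 75/75]
  15 → break 5  [load 75/75]
  20 → break 3  [load 70/75]
  45 → break 6 (new)  [load 45/75]
6 commercial breaks opened.

6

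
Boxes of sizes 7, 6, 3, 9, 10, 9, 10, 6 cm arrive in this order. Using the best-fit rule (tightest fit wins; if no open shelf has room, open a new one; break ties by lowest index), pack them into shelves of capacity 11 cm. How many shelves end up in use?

  7 → shelf 1 (new)  [load 7/11]
  6 → shelf 2 (new)  [load 6/11]
  3 → shelf 1  [load 10/11]
  9 → shelf 3 (new)  [load 9/11]
  10 → shelf 4 (new)  [load 10/11]
  9 → shelf 5 (new)  [load 9/11]
  10 → shelf 6 (new)  [load 10/11]
  6 → shelf 7 (new)  [load 6/11]
7 shelves opened.

7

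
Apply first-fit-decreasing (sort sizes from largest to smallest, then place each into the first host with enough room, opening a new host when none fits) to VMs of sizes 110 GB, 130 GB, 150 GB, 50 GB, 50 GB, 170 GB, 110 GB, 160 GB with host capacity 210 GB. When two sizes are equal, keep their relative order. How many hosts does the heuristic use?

6

Sorted descending: 170, 160, 150, 130, 110, 110, 50, 50.
  170 → host 1 (new)  [load 170/210]
  160 → host 2 (new)  [load 160/210]
  150 → host 3 (new)  [load 150/210]
  130 → host 4 (new)  [load 130/210]
  110 → host 5 (new)  [load 110/210]
  110 → host 6 (new)  [load 110/210]
  50 → host 2  [load 210/210]
  50 → host 3  [load 200/210]
6 hosts opened.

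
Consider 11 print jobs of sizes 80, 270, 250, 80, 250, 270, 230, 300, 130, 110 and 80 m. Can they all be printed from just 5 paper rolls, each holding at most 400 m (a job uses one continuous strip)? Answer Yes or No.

No

Total = 2050 m; ⌈2050/400⌉ = 6.
At least 6 paper rolls are required, but only 5 are allowed.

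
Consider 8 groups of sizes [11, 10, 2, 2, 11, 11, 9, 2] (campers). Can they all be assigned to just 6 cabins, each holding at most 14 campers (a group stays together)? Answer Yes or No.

Yes

A valid assignment using 5 cabins:
  cabin 1: 11 + 2 = 13
  cabin 2: 11 + 2 = 13
  cabin 3: 11 + 2 = 13
  cabin 4: 10 = 10
  cabin 5: 9 = 9
That uses only 5 ≤ 6, so 6 cabins are enough.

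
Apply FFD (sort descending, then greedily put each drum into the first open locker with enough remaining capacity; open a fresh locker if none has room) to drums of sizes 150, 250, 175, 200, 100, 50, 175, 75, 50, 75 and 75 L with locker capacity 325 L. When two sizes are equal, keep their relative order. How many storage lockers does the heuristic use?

5

Sorted descending: 250, 200, 175, 175, 150, 100, 75, 75, 75, 50, 50.
  250 → locker 1 (new)  [load 250/325]
  200 → locker 2 (new)  [load 200/325]
  175 → locker 3 (new)  [load 175/325]
  175 → locker 4 (new)  [load 175/325]
  150 → locker 3  [load 325/325]
  100 → locker 2  [load 300/325]
  75 → locker 1  [load 325/325]
  75 → locker 4  [load 250/325]
  75 → locker 4  [load 325/325]
  50 → locker 5 (new)  [load 50/325]
  50 → locker 5  [load 100/325]
5 storage lockers opened.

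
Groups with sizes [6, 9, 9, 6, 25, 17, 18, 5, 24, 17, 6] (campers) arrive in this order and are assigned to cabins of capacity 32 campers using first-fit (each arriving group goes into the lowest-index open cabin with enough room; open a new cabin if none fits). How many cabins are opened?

  6 → cabin 1 (new)  [load 6/32]
  9 → cabin 1  [load 15/32]
  9 → cabin 1  [load 24/32]
  6 → cabin 1  [load 30/32]
  25 → cabin 2 (new)  [load 25/32]
  17 → cabin 3 (new)  [load 17/32]
  18 → cabin 4 (new)  [load 18/32]
  5 → cabin 2  [load 30/32]
  24 → cabin 5 (new)  [load 24/32]
  17 → cabin 6 (new)  [load 17/32]
  6 → cabin 3  [load 23/32]
6 cabins opened.

6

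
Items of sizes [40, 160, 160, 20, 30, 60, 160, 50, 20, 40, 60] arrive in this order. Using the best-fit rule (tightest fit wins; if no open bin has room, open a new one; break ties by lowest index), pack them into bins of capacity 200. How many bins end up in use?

  40 → bin 1 (new)  [load 40/200]
  160 → bin 1  [load 200/200]
  160 → bin 2 (new)  [load 160/200]
  20 → bin 2  [load 180/200]
  30 → bin 3 (new)  [load 30/200]
  60 → bin 3  [load 90/200]
  160 → bin 4 (new)  [load 160/200]
  50 → bin 3  [load 140/200]
  20 → bin 2  [load 200/200]
  40 → bin 4  [load 200/200]
  60 → bin 3  [load 200/200]
4 bins opened.

4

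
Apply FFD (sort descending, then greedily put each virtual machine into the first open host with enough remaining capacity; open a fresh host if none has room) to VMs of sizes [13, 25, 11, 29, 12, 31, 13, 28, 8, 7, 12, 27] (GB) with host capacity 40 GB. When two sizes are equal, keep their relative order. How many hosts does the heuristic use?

6

Sorted descending: 31, 29, 28, 27, 25, 13, 13, 12, 12, 11, 8, 7.
  31 → host 1 (new)  [load 31/40]
  29 → host 2 (new)  [load 29/40]
  28 → host 3 (new)  [load 28/40]
  27 → host 4 (new)  [load 27/40]
  25 → host 5 (new)  [load 25/40]
  13 → host 4  [load 40/40]
  13 → host 5  [load 38/40]
  12 → host 3  [load 40/40]
  12 → host 6 (new)  [load 12/40]
  11 → host 2  [load 40/40]
  8 → host 1  [load 39/40]
  7 → host 6  [load 19/40]
6 hosts opened.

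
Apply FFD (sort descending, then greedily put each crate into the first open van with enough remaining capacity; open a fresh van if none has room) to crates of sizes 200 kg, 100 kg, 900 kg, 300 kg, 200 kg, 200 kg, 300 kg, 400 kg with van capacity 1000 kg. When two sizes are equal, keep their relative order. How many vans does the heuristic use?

3

Sorted descending: 900, 400, 300, 300, 200, 200, 200, 100.
  900 → van 1 (new)  [load 900/1000]
  400 → van 2 (new)  [load 400/1000]
  300 → van 2  [load 700/1000]
  300 → van 2  [load 1000/1000]
  200 → van 3 (new)  [load 200/1000]
  200 → van 3  [load 400/1000]
  200 → van 3  [load 600/1000]
  100 → van 1  [load 1000/1000]
3 vans opened.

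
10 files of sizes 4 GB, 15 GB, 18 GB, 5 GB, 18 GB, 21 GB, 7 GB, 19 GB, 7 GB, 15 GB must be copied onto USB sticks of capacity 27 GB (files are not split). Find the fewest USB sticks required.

6

Total = 21 + 19 + 18 + 18 + 15 + 15 + 7 + 7 + 5 + 4 = 129 GB.
Lower bound: ⌈129/27⌉ = 5 USB sticks.
Also, 6 files each exceed 27/2 GB, and no two of those can share a USB stick, so at least 6 USB sticks are needed.
A packing using 6 USB sticks:
  USB stick 1: 21 + 5 = 26
  USB stick 2: 19 + 7 = 26
  USB stick 3: 18 + 7 = 25
  USB stick 4: 18 + 4 = 22
  USB stick 5: 15 = 15
  USB stick 6: 15 = 15
This matches the lower bound, so 6 is optimal.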